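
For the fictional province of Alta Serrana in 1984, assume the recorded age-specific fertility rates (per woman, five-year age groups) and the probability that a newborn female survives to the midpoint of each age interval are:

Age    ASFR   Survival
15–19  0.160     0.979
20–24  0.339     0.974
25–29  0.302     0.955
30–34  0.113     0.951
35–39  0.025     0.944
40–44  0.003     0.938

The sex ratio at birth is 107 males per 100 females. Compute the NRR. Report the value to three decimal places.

Proportion female at birth = 100 / (100 + 107) = 0.48309.
Weighting each age-specific rate by interval width and survival:
  15–19: 5 × 0.160 × 0.979 = 0.78320
  20–24: 5 × 0.339 × 0.974 = 1.65093
  25–29: 5 × 0.302 × 0.955 = 1.44205
  30–34: 5 × 0.113 × 0.951 = 0.53732
  35–39: 5 × 0.025 × 0.944 = 0.11800
  40–44: 5 × 0.003 × 0.938 = 0.01407
Sum = 4.54557
NRR = 0.48309 × 4.54557 = 2.19592
An NRR exceeding 1 indicates intrinsic growth under these rates.

2.196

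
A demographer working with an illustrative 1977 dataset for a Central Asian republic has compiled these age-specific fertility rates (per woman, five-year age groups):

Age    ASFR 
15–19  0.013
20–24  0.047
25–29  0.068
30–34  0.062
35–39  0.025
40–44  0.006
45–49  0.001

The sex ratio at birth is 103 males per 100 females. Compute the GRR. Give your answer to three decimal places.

Proportion female at birth = 100 / (100 + 103) = 0.49261.
Sum of ASFRs = 0.013 + 0.047 + 0.068 + 0.062 + 0.025 + 0.006 + 0.001 = 0.222
TFR = 5 × 0.222 = 1.11
GRR = 0.49261 × 1.11 = 0.54680

0.547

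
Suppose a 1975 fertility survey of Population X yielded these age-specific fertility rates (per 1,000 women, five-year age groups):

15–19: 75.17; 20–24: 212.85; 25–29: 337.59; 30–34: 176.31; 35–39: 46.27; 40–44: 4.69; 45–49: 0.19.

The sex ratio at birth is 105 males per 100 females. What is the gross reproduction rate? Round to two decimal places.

Proportion female at birth = 100 / (100 + 105) = 0.48780.
Sum of ASFRs = 75.17 + 212.85 + 337.59 + 176.31 + 46.27 + 4.69 + 0.19 = 853.07
TFR = 5 × 853.07 / 1000 = 4.26535
GRR = 0.48780 × 4.26535 = 2.08064

2.08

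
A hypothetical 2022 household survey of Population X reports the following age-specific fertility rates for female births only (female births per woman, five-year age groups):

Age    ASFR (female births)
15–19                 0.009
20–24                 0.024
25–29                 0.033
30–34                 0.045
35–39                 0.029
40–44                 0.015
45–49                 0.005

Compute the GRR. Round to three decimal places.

Sum of female ASFRs = 0.009 + 0.024 + 0.033 + 0.045 + 0.029 + 0.015 + 0.005 = 0.160
GRR = 5 × 0.160 = 0.8

0.800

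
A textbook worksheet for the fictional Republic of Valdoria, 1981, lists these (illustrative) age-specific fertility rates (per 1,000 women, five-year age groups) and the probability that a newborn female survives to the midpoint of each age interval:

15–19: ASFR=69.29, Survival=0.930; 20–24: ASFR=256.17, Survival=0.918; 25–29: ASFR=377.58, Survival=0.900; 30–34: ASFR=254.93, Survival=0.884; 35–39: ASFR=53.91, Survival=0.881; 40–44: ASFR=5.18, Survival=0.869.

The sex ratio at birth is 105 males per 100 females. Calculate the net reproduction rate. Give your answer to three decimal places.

2.236

Proportion female at birth = 100 / (100 + 105) = 0.48780.
Each age group contributes 5 × ASFR × survival:
  15–19: 5 × 69.29/1000 × 0.930 = 0.32220
  20–24: 5 × 256.17/1000 × 0.918 = 1.17582
  25–29: 5 × 377.58/1000 × 0.900 = 1.69911
  30–34: 5 × 254.93/1000 × 0.884 = 1.12679
  35–39: 5 × 53.91/1000 × 0.881 = 0.23747
  40–44: 5 × 5.18/1000 × 0.869 = 0.02251
Sum = 4.58390
NRR = 0.48780 × 4.58390 = 2.23603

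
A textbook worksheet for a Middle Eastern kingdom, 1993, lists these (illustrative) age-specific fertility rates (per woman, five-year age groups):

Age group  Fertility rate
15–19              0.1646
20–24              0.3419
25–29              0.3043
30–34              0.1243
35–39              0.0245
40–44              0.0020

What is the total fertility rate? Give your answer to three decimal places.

4.808

Sum of ASFRs = 0.1646 + 0.3419 + 0.3043 + 0.1243 + 0.0245 + 0.0020 = 0.9616
TFR = 5 × 0.9616 = 4.808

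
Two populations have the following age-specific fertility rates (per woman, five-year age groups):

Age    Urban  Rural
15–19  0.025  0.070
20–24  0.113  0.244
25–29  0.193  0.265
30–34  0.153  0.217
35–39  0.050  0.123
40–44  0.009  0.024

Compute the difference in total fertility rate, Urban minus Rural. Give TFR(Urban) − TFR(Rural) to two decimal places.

Urban:
  Sum of ASFRs = 0.025 + 0.113 + 0.193 + 0.153 + 0.050 + 0.009 = 0.543
  TFR = 5 × 0.543 = 2.715
Rural:
  Sum of ASFRs = 0.070 + 0.244 + 0.265 + 0.217 + 0.123 + 0.024 = 0.943
  TFR = 5 × 0.943 = 4.715
Difference = 2.715 − 4.715 = -2

-2.00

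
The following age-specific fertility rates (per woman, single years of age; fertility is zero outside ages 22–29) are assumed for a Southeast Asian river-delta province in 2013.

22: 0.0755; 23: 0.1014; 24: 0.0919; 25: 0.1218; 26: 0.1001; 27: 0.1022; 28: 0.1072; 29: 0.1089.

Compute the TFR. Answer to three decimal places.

Sum of ASFRs = 0.0755 + 0.1014 + 0.0919 + 0.1218 + 0.1001 + 0.1022 + 0.1072 + 0.1089 = 0.8090
TFR = 0.809

0.809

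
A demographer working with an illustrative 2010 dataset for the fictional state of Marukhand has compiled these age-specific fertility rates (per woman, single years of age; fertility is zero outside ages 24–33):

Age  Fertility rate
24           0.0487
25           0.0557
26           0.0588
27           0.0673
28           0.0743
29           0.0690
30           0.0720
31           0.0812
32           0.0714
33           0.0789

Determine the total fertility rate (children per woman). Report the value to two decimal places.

0.68

Sum of ASFRs = 0.0487 + 0.0557 + 0.0588 + 0.0673 + 0.0743 + 0.0690 + 0.0720 + 0.0812 + 0.0714 + 0.0789 = 0.6773
TFR = 0.6773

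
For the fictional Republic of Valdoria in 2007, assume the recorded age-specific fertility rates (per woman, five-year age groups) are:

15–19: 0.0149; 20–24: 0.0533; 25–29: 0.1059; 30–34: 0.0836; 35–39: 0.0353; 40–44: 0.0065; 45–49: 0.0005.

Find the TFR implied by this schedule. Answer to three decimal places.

Sum of ASFRs = 0.0149 + 0.0533 + 0.1059 + 0.0836 + 0.0353 + 0.0065 + 0.0005 = 0.3000
TFR = 5 × 0.3000 = 1.5

1.500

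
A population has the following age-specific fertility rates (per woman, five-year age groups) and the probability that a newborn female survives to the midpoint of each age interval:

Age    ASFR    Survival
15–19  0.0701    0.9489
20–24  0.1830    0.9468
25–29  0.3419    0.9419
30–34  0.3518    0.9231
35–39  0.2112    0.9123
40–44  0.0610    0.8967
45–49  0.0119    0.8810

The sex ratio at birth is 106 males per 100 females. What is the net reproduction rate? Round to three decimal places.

2.778

Proportion female at birth = 100 / (100 + 106) = 0.48544.
Weighting each age-specific rate by interval width and survival:
  15–19: 5 × 0.0701 × 0.9489 = 0.33259
  20–24: 5 × 0.1830 × 0.9468 = 0.86632
  25–29: 5 × 0.3419 × 0.9419 = 1.61018
  30–34: 5 × 0.3518 × 0.9231 = 1.62373
  35–39: 5 × 0.2112 × 0.9123 = 0.96339
  40–44: 5 × 0.0610 × 0.8967 = 0.27349
  45–49: 5 × 0.0119 × 0.8810 = 0.05242
Sum = 5.72212
NRR = 0.48544 × 5.72212 = 2.77775
NRR > 1, so each generation more than replaces itself.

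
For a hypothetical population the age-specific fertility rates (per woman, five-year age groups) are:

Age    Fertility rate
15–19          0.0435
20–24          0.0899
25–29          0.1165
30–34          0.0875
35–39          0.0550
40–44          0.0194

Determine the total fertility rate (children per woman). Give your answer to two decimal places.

Sum of ASFRs = 0.0435 + 0.0899 + 0.1165 + 0.0875 + 0.0550 + 0.0194 = 0.4118
TFR = 5 × 0.4118 = 2.059

2.06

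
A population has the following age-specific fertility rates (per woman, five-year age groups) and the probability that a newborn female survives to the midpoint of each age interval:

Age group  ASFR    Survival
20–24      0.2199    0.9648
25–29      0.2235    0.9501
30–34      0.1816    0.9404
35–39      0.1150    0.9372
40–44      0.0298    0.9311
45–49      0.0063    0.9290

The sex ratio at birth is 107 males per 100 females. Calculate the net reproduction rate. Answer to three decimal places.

Proportion female at birth = 100 / (100 + 107) = 0.48309.
Survival-weighted fertility by age (5·fₓ·Sₓ):
  20–24: 5 × 0.2199 × 0.9648 = 1.06080
  25–29: 5 × 0.2235 × 0.9501 = 1.06174
  30–34: 5 × 0.1816 × 0.9404 = 0.85388
  35–39: 5 × 0.1150 × 0.9372 = 0.53889
  40–44: 5 × 0.0298 × 0.9311 = 0.13873
  45–49: 5 × 0.0063 × 0.9290 = 0.02926
Sum = 3.68330
NRR = 0.48309 × 3.68330 = 1.77937
With NRR above 1 the population is above replacement fertility.

1.779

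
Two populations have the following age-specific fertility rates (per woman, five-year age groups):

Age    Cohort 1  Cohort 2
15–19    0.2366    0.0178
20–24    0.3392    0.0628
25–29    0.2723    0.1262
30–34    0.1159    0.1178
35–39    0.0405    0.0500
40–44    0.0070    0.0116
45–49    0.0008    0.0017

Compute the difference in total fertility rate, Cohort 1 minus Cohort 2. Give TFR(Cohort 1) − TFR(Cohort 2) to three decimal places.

3.122

Cohort 1:
  Sum of ASFRs = 0.2366 + 0.3392 + 0.2723 + 0.1159 + 0.0405 + 0.0070 + 0.0008 = 1.0123
  TFR = 5 × 1.0123 = 5.0615
Cohort 2:
  Sum of ASFRs = 0.0178 + 0.0628 + 0.1262 + 0.1178 + 0.0500 + 0.0116 + 0.0017 = 0.3879
  TFR = 5 × 0.3879 = 1.9395
Difference = 5.0615 − 1.9395 = 3.122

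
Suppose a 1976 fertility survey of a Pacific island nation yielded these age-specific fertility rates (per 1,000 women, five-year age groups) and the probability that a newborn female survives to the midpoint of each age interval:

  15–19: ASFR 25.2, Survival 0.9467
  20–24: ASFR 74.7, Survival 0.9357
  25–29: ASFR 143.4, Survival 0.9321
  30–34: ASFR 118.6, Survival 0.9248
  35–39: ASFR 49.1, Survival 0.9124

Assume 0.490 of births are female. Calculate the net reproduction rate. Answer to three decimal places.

Proportion female at birth = 0.490.
Per-age-group product (5 × ASFR × survival probability):
  15–19: 5 × 25.2/1000 × 0.9467 = 0.11928
  20–24: 5 × 74.7/1000 × 0.9357 = 0.34948
  25–29: 5 × 143.4/1000 × 0.9321 = 0.66832
  30–34: 5 × 118.6/1000 × 0.9248 = 0.54841
  35–39: 5 × 49.1/1000 × 0.9124 = 0.22399
Sum = 1.90948
NRR = 0.490 × 1.90948 = 0.93565
NRR < 1, so the cohort does not fully replace itself.

0.936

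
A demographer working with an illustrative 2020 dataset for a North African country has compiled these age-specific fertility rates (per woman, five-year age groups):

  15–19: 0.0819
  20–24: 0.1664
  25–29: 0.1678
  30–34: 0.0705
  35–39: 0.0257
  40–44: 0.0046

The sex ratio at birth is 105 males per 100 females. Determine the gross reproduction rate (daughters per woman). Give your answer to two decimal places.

1.26

Proportion female at birth = 100 / (100 + 105) = 0.48780.
Sum of ASFRs = 0.0819 + 0.1664 + 0.1678 + 0.0705 + 0.0257 + 0.0046 = 0.5169
TFR = 5 × 0.5169 = 2.5845
GRR = 0.48780 × 2.5845 = 1.26072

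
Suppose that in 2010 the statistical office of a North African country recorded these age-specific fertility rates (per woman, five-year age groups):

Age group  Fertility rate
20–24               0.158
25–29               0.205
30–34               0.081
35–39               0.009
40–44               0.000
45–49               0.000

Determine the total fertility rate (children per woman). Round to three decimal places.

Sum of ASFRs = 0.158 + 0.205 + 0.081 + 0.009 + 0.000 + 0.000 = 0.453
TFR = 5 × 0.453 = 2.265

2.265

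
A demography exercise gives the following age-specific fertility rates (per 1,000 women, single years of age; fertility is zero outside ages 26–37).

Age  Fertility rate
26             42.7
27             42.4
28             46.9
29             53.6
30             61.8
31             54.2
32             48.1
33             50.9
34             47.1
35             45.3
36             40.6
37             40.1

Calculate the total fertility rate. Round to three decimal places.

0.574

Sum of ASFRs = 42.7 + 42.4 + 46.9 + 53.6 + 61.8 + 54.2 + 48.1 + 50.9 + 47.1 + 45.3 + 40.6 + 40.1 = 573.7
TFR = 573.7 / 1000 = 0.5737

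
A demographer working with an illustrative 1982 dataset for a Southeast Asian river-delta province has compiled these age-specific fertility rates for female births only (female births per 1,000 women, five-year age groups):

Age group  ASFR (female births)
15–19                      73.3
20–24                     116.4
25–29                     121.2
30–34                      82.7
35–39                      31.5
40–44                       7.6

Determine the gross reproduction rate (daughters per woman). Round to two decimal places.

Sum of female ASFRs = 73.3 + 116.4 + 121.2 + 82.7 + 31.5 + 7.6 = 432.7
GRR = 5 × 432.7 / 1000 = 2.1635

2.16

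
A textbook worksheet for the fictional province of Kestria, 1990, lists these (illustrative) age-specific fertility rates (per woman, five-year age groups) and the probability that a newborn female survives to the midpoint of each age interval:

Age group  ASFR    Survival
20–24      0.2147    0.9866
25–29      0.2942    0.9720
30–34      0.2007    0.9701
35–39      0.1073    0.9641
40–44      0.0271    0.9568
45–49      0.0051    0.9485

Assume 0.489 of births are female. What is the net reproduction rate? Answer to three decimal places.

2.021

Proportion female at birth = 0.489.
Survival-weighted fertility by age (5·fₓ·Sₓ):
  20–24: 5 × 0.2147 × 0.9866 = 1.05912
  25–29: 5 × 0.2942 × 0.9720 = 1.42981
  30–34: 5 × 0.2007 × 0.9701 = 0.97350
  35–39: 5 × 0.1073 × 0.9641 = 0.51724
  40–44: 5 × 0.0271 × 0.9568 = 0.12965
  45–49: 5 × 0.0051 × 0.9485 = 0.02419
Sum = 4.13351
NRR = 0.489 × 4.13351 = 2.02129
An NRR exceeding 1 indicates intrinsic growth under these rates.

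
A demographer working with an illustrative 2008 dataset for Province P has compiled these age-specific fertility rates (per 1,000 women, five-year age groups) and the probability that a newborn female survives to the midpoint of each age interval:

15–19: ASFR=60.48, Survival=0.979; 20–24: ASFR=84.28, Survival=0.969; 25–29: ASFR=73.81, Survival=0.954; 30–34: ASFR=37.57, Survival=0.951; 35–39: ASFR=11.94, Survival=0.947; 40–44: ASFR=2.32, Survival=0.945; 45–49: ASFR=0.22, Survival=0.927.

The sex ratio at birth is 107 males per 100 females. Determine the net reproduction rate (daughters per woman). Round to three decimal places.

Proportion female at birth = 100 / (100 + 107) = 0.48309.
Each age group contributes 5 × ASFR × survival:
  15–19: 5 × 60.48/1000 × 0.979 = 0.29605
  20–24: 5 × 84.28/1000 × 0.969 = 0.40834
  25–29: 5 × 73.81/1000 × 0.954 = 0.35207
  30–34: 5 × 37.57/1000 × 0.951 = 0.17865
  35–39: 5 × 11.94/1000 × 0.947 = 0.05654
  40–44: 5 × 2.32/1000 × 0.945 = 0.01096
  45–49: 5 × 0.22/1000 × 0.927 = 0.00102
Sum = 1.30363
NRR = 0.48309 × 1.30363 = 0.62977

0.630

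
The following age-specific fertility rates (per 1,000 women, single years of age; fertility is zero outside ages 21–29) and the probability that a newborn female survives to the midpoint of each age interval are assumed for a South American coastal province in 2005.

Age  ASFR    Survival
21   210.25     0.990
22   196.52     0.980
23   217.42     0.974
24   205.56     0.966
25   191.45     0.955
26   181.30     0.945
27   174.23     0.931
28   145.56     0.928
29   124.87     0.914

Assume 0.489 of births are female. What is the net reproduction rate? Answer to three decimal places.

0.771

Proportion female at birth = 0.489.
Survival-weighted fertility by age (1·fₓ·Sₓ):
  21: 1 × 210.25/1000 × 0.990 = 0.20815
  22: 1 × 196.52/1000 × 0.980 = 0.19259
  23: 1 × 217.42/1000 × 0.974 = 0.21177
  24: 1 × 205.56/1000 × 0.966 = 0.19857
  25: 1 × 191.45/1000 × 0.955 = 0.18283
  26: 1 × 181.30/1000 × 0.945 = 0.17133
  27: 1 × 174.23/1000 × 0.931 = 0.16221
  28: 1 × 145.56/1000 × 0.928 = 0.13508
  29: 1 × 124.87/1000 × 0.914 = 0.11413
Sum = 1.57666
NRR = 0.489 × 1.57666 = 0.77099
An NRR under 1 implies long-run decline under these rates.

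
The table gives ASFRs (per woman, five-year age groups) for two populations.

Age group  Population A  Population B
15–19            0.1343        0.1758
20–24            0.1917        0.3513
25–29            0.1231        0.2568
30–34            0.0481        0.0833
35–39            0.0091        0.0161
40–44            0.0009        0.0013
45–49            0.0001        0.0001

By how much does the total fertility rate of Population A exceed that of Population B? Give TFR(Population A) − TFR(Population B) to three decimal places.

-1.887

Population A:
  Sum of ASFRs = 0.1343 + 0.1917 + 0.1231 + 0.0481 + 0.0091 + 0.0009 + 0.0001 = 0.5073
  TFR = 5 × 0.5073 = 2.5365
Population B:
  Sum of ASFRs = 0.1758 + 0.3513 + 0.2568 + 0.0833 + 0.0161 + 0.0013 + 0.0001 = 0.8847
  TFR = 5 × 0.8847 = 4.4235
Difference = 2.5365 − 4.4235 = -1.887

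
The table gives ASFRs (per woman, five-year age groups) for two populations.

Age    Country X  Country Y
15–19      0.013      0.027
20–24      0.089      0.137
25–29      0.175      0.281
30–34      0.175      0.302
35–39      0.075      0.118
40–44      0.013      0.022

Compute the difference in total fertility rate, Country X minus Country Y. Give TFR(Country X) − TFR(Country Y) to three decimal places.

Country X:
  Sum of ASFRs = 0.013 + 0.089 + 0.175 + 0.175 + 0.075 + 0.013 = 0.540
  TFR = 5 × 0.540 = 2.7
Country Y:
  Sum of ASFRs = 0.027 + 0.137 + 0.281 + 0.302 + 0.118 + 0.022 = 0.887
  TFR = 5 × 0.887 = 4.435
Difference = 2.7 − 4.435 = -1.735

-1.735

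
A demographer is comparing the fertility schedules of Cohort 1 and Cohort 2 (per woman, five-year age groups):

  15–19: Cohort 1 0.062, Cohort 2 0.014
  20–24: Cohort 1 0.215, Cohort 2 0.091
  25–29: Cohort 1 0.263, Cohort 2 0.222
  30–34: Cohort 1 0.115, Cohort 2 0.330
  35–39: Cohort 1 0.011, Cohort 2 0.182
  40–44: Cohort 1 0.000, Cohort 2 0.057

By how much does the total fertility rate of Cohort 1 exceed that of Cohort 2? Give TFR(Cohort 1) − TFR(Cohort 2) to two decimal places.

-1.15

Cohort 1:
  Sum of ASFRs = 0.062 + 0.215 + 0.263 + 0.115 + 0.011 + 0.000 = 0.666
  TFR = 5 × 0.666 = 3.33
Cohort 2:
  Sum of ASFRs = 0.014 + 0.091 + 0.222 + 0.330 + 0.182 + 0.057 = 0.896
  TFR = 5 × 0.896 = 4.48
Difference = 3.33 − 4.48 = -1.15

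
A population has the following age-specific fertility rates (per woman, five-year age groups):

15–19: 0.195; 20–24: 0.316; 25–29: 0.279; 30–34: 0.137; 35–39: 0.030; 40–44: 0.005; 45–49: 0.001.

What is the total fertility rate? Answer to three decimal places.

Sum of ASFRs = 0.195 + 0.316 + 0.279 + 0.137 + 0.030 + 0.005 + 0.001 = 0.963
TFR = 5 × 0.963 = 4.815

4.815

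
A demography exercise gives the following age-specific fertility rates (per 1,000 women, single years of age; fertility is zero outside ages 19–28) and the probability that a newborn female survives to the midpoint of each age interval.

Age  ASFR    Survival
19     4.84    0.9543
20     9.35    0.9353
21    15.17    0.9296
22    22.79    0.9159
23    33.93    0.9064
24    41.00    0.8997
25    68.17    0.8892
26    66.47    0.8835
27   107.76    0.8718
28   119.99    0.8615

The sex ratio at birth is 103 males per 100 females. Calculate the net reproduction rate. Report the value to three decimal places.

Proportion female at birth = 100 / (100 + 103) = 0.49261.
Survival-weighted fertility by age (1·fₓ·Sₓ):
  19: 1 × 4.84/1000 × 0.9543 = 0.00462
  20: 1 × 9.35/1000 × 0.9353 = 0.00875
  21: 1 × 15.17/1000 × 0.9296 = 0.01410
  22: 1 × 22.79/1000 × 0.9159 = 0.02087
  23: 1 × 33.93/1000 × 0.9064 = 0.03075
  24: 1 × 41.00/1000 × 0.8997 = 0.03689
  25: 1 × 68.17/1000 × 0.8892 = 0.06062
  26: 1 × 66.47/1000 × 0.8835 = 0.05873
  27: 1 × 107.76/1000 × 0.8718 = 0.09395
  28: 1 × 119.99/1000 × 0.8615 = 0.10337
Sum = 0.43265
NRR = 0.49261 × 0.43265 = 0.21313
An NRR under 1 implies long-run decline under these rates.

0.213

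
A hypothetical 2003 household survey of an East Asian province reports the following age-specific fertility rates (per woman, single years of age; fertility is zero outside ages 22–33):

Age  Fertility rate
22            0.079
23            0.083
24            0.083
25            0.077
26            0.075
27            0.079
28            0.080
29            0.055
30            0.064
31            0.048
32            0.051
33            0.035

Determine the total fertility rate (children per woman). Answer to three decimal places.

Sum of ASFRs = 0.079 + 0.083 + 0.083 + 0.077 + 0.075 + 0.079 + 0.080 + 0.055 + 0.064 + 0.048 + 0.051 + 0.035 = 0.809
TFR = 0.809

0.809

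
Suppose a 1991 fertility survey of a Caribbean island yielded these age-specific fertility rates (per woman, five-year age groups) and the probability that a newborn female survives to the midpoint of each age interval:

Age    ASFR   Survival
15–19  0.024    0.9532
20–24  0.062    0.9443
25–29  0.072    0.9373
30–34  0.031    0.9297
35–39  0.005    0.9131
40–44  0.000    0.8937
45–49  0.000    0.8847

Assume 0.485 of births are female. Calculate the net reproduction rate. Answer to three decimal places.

0.442

Proportion female at birth = 0.485.
Each age group contributes 5 × ASFR × survival:
  15–19: 5 × 0.024 × 0.9532 = 0.11438
  20–24: 5 × 0.062 × 0.9443 = 0.29273
  25–29: 5 × 0.072 × 0.9373 = 0.33743
  30–34: 5 × 0.031 × 0.9297 = 0.14410
  35–39: 5 × 0.005 × 0.9131 = 0.02283
  40–44: 5 × 0.000 × 0.8937 = 0.00000
  45–49: 5 × 0.000 × 0.8847 = 0.00000
Sum = 0.91147
NRR = 0.485 × 0.91147 = 0.44206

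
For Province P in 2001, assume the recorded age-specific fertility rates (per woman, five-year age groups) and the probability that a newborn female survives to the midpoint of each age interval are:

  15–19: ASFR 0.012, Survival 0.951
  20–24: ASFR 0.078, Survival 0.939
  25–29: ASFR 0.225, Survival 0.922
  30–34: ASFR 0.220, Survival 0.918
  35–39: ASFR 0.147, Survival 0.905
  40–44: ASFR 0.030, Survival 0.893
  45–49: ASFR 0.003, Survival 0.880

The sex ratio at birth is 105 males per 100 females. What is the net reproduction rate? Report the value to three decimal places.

Proportion female at birth = 100 / (100 + 105) = 0.48780.
Each age group contributes 5 × ASFR × survival:
  15–19: 5 × 0.012 × 0.951 = 0.05706
  20–24: 5 × 0.078 × 0.939 = 0.36621
  25–29: 5 × 0.225 × 0.922 = 1.03725
  30–34: 5 × 0.220 × 0.918 = 1.00980
  35–39: 5 × 0.147 × 0.905 = 0.66518
  40–44: 5 × 0.030 × 0.893 = 0.13395
  45–49: 5 × 0.003 × 0.880 = 0.01320
Sum = 3.28265
NRR = 0.48780 × 3.28265 = 1.60128

1.601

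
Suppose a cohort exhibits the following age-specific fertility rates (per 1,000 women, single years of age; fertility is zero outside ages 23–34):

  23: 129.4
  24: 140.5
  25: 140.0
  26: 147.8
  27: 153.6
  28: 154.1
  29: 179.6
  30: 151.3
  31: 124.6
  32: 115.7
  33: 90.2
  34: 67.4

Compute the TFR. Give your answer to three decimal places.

1.594

Sum of ASFRs = 129.4 + 140.5 + 140.0 + 147.8 + 153.6 + 154.1 + 179.6 + 151.3 + 124.6 + 115.7 + 90.2 + 67.4 = 1594.2
TFR = 1594.2 / 1000 = 1.5942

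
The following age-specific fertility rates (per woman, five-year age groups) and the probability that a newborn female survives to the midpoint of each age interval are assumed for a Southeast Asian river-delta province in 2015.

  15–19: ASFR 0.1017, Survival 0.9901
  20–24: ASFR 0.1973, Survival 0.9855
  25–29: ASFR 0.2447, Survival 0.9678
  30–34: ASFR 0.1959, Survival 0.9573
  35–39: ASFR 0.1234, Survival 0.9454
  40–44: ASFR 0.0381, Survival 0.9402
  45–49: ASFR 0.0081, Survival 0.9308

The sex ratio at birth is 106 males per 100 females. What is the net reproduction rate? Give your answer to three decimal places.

Proportion female at birth = 100 / (100 + 106) = 0.48544.
Each age group contributes 5 × ASFR × survival:
  15–19: 5 × 0.1017 × 0.9901 = 0.50347
  20–24: 5 × 0.1973 × 0.9855 = 0.97220
  25–29: 5 × 0.2447 × 0.9678 = 1.18410
  30–34: 5 × 0.1959 × 0.9573 = 0.93768
  35–39: 5 × 0.1234 × 0.9454 = 0.58331
  40–44: 5 × 0.0381 × 0.9402 = 0.17911
  45–49: 5 × 0.0081 × 0.9308 = 0.03770
Sum = 4.39757
NRR = 0.48544 × 4.39757 = 2.13476

2.135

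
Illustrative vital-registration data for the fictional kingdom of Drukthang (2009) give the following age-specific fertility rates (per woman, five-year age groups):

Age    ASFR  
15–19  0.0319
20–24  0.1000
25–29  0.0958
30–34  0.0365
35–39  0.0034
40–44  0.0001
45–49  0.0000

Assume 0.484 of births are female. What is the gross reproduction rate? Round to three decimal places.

Proportion female at birth = 0.484.
Sum of ASFRs = 0.0319 + 0.1000 + 0.0958 + 0.0365 + 0.0034 + 0.0001 + 0.0000 = 0.2677
TFR = 5 × 0.2677 = 1.3385
GRR = 0.484 × 1.3385 = 0.64783

0.648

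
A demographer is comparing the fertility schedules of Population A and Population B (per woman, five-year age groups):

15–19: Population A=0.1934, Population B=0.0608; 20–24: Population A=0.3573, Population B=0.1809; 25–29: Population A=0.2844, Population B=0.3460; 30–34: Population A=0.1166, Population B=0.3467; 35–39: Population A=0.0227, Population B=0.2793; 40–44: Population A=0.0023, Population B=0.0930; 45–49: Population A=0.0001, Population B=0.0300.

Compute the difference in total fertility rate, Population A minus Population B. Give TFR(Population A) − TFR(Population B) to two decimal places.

-1.80

Population A:
  Sum of ASFRs = 0.1934 + 0.3573 + 0.2844 + 0.1166 + 0.0227 + 0.0023 + 0.0001 = 0.9768
  TFR = 5 × 0.9768 = 4.884
Population B:
  Sum of ASFRs = 0.0608 + 0.1809 + 0.3460 + 0.3467 + 0.2793 + 0.0930 + 0.0300 = 1.3367
  TFR = 5 × 1.3367 = 6.6835
Difference = 4.884 − 6.6835 = -1.7995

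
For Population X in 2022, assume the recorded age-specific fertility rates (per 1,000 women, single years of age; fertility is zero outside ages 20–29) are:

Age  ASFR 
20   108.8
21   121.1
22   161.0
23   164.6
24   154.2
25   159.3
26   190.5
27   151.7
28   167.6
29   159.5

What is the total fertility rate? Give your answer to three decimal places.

1.538

Sum of ASFRs = 108.8 + 121.1 + 161.0 + 164.6 + 154.2 + 159.3 + 190.5 + 151.7 + 167.6 + 159.5 = 1538.3
TFR = 1538.3 / 1000 = 1.5383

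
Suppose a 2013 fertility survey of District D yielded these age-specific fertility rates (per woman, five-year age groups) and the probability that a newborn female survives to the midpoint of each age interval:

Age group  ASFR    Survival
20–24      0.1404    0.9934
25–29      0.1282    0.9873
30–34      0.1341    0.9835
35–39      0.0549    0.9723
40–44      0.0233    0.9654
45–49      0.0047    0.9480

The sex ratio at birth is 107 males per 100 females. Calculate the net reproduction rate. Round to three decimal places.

1.155

Proportion female at birth = 100 / (100 + 107) = 0.48309.
Each age group contributes 5 × ASFR × survival:
  20–24: 5 × 0.1404 × 0.9934 = 0.69737
  25–29: 5 × 0.1282 × 0.9873 = 0.63286
  30–34: 5 × 0.1341 × 0.9835 = 0.65944
  35–39: 5 × 0.0549 × 0.9723 = 0.26690
  40–44: 5 × 0.0233 × 0.9654 = 0.11247
  45–49: 5 × 0.0047 × 0.9480 = 0.02228
Sum = 2.39132
NRR = 0.48309 × 2.39132 = 1.15522
With NRR above 1 the population is above replacement fertility.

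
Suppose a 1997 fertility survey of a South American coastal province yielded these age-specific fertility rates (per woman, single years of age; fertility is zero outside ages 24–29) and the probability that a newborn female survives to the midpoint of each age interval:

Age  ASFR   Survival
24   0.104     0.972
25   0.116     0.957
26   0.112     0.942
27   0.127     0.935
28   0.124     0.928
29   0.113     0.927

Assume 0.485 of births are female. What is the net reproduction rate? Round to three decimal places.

Proportion female at birth = 0.485.
Survival-weighted fertility by age (1·fₓ·Sₓ):
  24: 1 × 0.104 × 0.972 = 0.10109
  25: 1 × 0.116 × 0.957 = 0.11101
  26: 1 × 0.112 × 0.942 = 0.10550
  27: 1 × 0.127 × 0.935 = 0.11875
  28: 1 × 0.124 × 0.928 = 0.11507
  29: 1 × 0.113 × 0.927 = 0.10475
Sum = 0.65617
NRR = 0.485 × 0.65617 = 0.31824

0.318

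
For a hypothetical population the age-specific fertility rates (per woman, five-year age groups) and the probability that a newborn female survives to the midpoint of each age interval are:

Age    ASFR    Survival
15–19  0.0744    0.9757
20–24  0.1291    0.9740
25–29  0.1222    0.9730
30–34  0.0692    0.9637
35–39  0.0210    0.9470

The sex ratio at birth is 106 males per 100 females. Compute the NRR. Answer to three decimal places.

0.980

Proportion female at birth = 100 / (100 + 106) = 0.48544.
Weighting each age-specific rate by interval width and survival:
  15–19: 5 × 0.0744 × 0.9757 = 0.36296
  20–24: 5 × 0.1291 × 0.9740 = 0.62872
  25–29: 5 × 0.1222 × 0.9730 = 0.59450
  30–34: 5 × 0.0692 × 0.9637 = 0.33344
  35–39: 5 × 0.0210 × 0.9470 = 0.09944
Sum = 2.01906
NRR = 0.48544 × 2.01906 = 0.98013
NRR < 1, so the cohort does not fully replace itself.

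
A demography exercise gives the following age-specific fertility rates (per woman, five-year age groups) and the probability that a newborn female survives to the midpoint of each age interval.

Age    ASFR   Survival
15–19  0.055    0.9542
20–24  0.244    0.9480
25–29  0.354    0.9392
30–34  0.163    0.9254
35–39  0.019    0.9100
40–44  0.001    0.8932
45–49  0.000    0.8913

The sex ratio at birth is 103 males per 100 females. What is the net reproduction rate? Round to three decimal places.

1.934

Proportion female at birth = 100 / (100 + 103) = 0.49261.
Each age group contributes 5 × ASFR × survival:
  15–19: 5 × 0.055 × 0.9542 = 0.26241
  20–24: 5 × 0.244 × 0.9480 = 1.15656
  25–29: 5 × 0.354 × 0.9392 = 1.66238
  30–34: 5 × 0.163 × 0.9254 = 0.75420
  35–39: 5 × 0.019 × 0.9100 = 0.08645
  40–44: 5 × 0.001 × 0.8932 = 0.00447
  45–49: 5 × 0.000 × 0.8913 = 0.00000
Sum = 3.92647
NRR = 0.49261 × 3.92647 = 1.93422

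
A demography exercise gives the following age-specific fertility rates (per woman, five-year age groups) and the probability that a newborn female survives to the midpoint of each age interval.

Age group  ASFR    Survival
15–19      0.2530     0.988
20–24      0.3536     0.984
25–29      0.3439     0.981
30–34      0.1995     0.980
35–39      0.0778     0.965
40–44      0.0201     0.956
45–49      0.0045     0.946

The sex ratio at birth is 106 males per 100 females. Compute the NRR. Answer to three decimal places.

Proportion female at birth = 100 / (100 + 106) = 0.48544.
Per-age-group product (5 × ASFR × survival probability):
  15–19: 5 × 0.2530 × 0.988 = 1.24982
  20–24: 5 × 0.3536 × 0.984 = 1.73971
  25–29: 5 × 0.3439 × 0.981 = 1.68683
  30–34: 5 × 0.1995 × 0.980 = 0.97755
  35–39: 5 × 0.0778 × 0.965 = 0.37539
  40–44: 5 × 0.0201 × 0.956 = 0.09608
  45–49: 5 × 0.0045 × 0.946 = 0.02129
Sum = 6.14667
NRR = 0.48544 × 6.14667 = 2.98384

2.984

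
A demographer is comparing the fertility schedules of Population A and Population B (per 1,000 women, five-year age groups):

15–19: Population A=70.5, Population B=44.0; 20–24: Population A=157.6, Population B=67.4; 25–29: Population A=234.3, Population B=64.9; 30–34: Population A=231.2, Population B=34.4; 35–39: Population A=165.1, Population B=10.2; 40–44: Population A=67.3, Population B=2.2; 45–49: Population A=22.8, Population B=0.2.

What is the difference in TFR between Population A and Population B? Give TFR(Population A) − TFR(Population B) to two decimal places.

Population A:
  Sum of ASFRs = 70.5 + 157.6 + 234.3 + 231.2 + 165.1 + 67.3 + 22.8 = 948.8
  TFR = 5 × 948.8 / 1000 = 4.744
Population B:
  Sum of ASFRs = 44.0 + 67.4 + 64.9 + 34.4 + 10.2 + 2.2 + 0.2 = 223.3
  TFR = 5 × 223.3 / 1000 = 1.1165
Difference = 4.744 − 1.1165 = 3.6275

3.63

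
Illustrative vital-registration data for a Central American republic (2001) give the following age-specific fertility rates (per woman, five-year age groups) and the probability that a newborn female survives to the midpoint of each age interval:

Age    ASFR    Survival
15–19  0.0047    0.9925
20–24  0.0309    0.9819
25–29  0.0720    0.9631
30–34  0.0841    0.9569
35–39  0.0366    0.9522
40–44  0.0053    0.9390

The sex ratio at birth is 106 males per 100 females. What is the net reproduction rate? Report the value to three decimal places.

Proportion female at birth = 100 / (100 + 106) = 0.48544.
Weighting each age-specific rate by interval width and survival:
  15–19: 5 × 0.0047 × 0.9925 = 0.02332
  20–24: 5 × 0.0309 × 0.9819 = 0.15170
  25–29: 5 × 0.0720 × 0.9631 = 0.34672
  30–34: 5 × 0.0841 × 0.9569 = 0.40238
  35–39: 5 × 0.0366 × 0.9522 = 0.17425
  40–44: 5 × 0.0053 × 0.9390 = 0.02488
Sum = 1.12325
NRR = 0.48544 × 1.12325 = 0.54527

0.545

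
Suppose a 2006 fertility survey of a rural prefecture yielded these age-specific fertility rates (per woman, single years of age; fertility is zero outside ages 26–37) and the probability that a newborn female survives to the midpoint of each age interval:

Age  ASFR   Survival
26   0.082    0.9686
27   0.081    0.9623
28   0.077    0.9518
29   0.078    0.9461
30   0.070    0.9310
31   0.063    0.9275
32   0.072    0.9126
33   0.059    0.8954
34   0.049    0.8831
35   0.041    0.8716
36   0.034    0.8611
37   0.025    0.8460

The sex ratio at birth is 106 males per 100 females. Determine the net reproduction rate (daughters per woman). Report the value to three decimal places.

0.328

Proportion female at birth = 100 / (100 + 106) = 0.48544.
Per-age-group product (1 × ASFR × survival probability):
  26: 1 × 0.082 × 0.9686 = 0.07943
  27: 1 × 0.081 × 0.9623 = 0.07795
  28: 1 × 0.077 × 0.9518 = 0.07329
  29: 1 × 0.078 × 0.9461 = 0.07380
  30: 1 × 0.070 × 0.9310 = 0.06517
  31: 1 × 0.063 × 0.9275 = 0.05843
  32: 1 × 0.072 × 0.9126 = 0.06571
  33: 1 × 0.059 × 0.8954 = 0.05283
  34: 1 × 0.049 × 0.8831 = 0.04327
  35: 1 × 0.041 × 0.8716 = 0.03574
  36: 1 × 0.034 × 0.8611 = 0.02928
  37: 1 × 0.025 × 0.8460 = 0.02115
Sum = 0.67605
NRR = 0.48544 × 0.67605 = 0.32818
An NRR under 1 implies long-run decline under these rates.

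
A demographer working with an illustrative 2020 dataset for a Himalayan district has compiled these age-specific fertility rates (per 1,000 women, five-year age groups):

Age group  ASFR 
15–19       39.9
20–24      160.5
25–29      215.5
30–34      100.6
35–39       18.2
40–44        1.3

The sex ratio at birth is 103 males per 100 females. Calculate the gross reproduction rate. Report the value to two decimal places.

1.32

Proportion female at birth = 100 / (100 + 103) = 0.49261.
Sum of ASFRs = 39.9 + 160.5 + 215.5 + 100.6 + 18.2 + 1.3 = 536.0
TFR = 5 × 536.0 / 1000 = 2.68
GRR = 0.49261 × 2.68 = 1.32019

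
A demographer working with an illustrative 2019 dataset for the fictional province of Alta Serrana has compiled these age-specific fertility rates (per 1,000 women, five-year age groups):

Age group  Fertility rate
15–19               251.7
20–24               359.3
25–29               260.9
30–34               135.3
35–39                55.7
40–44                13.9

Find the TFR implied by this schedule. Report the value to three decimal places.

5.384

Sum of ASFRs = 251.7 + 359.3 + 260.9 + 135.3 + 55.7 + 13.9 = 1076.8
TFR = 5 × 1076.8 / 1000 = 5.384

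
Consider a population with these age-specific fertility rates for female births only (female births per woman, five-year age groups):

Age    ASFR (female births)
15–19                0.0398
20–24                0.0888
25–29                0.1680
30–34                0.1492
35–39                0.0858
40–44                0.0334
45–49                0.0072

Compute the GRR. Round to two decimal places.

Sum of female ASFRs = 0.0398 + 0.0888 + 0.1680 + 0.1492 + 0.0858 + 0.0334 + 0.0072 = 0.5722
GRR = 5 × 0.5722 = 2.861

2.86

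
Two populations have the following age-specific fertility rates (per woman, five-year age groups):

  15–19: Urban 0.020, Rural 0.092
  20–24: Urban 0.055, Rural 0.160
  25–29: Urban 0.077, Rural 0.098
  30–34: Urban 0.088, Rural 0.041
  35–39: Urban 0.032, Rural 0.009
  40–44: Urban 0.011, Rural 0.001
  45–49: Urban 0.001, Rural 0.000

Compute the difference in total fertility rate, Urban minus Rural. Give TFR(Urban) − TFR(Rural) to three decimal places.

Urban:
  Sum of ASFRs = 0.020 + 0.055 + 0.077 + 0.088 + 0.032 + 0.011 + 0.001 = 0.284
  TFR = 5 × 0.284 = 1.42
Rural:
  Sum of ASFRs = 0.092 + 0.160 + 0.098 + 0.041 + 0.009 + 0.001 + 0.000 = 0.401
  TFR = 5 × 0.401 = 2.005
Difference = 1.42 − 2.005 = -0.585

-0.585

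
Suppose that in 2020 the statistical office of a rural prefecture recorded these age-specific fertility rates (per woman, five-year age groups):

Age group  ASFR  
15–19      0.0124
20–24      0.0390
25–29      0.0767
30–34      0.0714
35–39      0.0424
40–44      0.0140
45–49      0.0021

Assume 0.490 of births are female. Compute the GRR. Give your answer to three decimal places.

Proportion female at birth = 0.490.
Sum of ASFRs = 0.0124 + 0.0390 + 0.0767 + 0.0714 + 0.0424 + 0.0140 + 0.0021 = 0.2580
TFR = 5 × 0.2580 = 1.29
GRR = 0.490 × 1.29 = 0.63210

0.632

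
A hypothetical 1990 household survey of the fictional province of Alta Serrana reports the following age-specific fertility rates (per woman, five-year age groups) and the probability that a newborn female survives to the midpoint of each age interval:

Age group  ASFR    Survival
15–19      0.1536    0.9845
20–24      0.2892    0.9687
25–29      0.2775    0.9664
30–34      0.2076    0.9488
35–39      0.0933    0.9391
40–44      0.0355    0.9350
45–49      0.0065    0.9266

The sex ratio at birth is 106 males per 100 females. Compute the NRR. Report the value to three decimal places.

Proportion female at birth = 100 / (100 + 106) = 0.48544.
Per-age-group product (5 × ASFR × survival probability):
  15–19: 5 × 0.1536 × 0.9845 = 0.75610
  20–24: 5 × 0.2892 × 0.9687 = 1.40074
  25–29: 5 × 0.2775 × 0.9664 = 1.34088
  30–34: 5 × 0.2076 × 0.9488 = 0.98485
  35–39: 5 × 0.0933 × 0.9391 = 0.43809
  40–44: 5 × 0.0355 × 0.9350 = 0.16596
  45–49: 5 × 0.0065 × 0.9266 = 0.03011
Sum = 5.11673
NRR = 0.48544 × 5.11673 = 2.48387
An NRR exceeding 1 indicates intrinsic growth under these rates.

2.484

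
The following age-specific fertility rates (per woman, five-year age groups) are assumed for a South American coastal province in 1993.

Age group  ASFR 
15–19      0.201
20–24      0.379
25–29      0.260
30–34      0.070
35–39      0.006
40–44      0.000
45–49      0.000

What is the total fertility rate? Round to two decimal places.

Sum of ASFRs = 0.201 + 0.379 + 0.260 + 0.070 + 0.006 + 0.000 + 0.000 = 0.916
TFR = 5 × 0.916 = 4.58

4.58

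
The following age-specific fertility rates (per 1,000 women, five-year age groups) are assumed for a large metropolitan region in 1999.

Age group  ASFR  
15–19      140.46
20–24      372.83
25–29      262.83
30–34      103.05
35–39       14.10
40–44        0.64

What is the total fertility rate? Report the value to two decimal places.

Sum of ASFRs = 140.46 + 372.83 + 262.83 + 103.05 + 14.10 + 0.64 = 893.91
TFR = 5 × 893.91 / 1000 = 4.46955

4.47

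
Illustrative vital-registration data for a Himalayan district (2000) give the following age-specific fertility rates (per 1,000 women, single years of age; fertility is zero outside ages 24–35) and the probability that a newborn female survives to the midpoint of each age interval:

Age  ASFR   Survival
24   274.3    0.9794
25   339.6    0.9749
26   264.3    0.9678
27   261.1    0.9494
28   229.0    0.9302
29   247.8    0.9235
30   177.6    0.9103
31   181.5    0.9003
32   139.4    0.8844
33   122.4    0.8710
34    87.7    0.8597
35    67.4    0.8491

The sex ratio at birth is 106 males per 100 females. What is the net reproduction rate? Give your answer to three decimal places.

1.084

Proportion female at birth = 100 / (100 + 106) = 0.48544.
Each age group contributes 1 × ASFR × survival:
  24: 1 × 274.3/1000 × 0.9794 = 0.26865
  25: 1 × 339.6/1000 × 0.9749 = 0.33108
  26: 1 × 264.3/1000 × 0.9678 = 0.25579
  27: 1 × 261.1/1000 × 0.9494 = 0.24789
  28: 1 × 229.0/1000 × 0.9302 = 0.21302
  29: 1 × 247.8/1000 × 0.9235 = 0.22884
  30: 1 × 177.6/1000 × 0.9103 = 0.16167
  31: 1 × 181.5/1000 × 0.9003 = 0.16340
  32: 1 × 139.4/1000 × 0.8844 = 0.12329
  33: 1 × 122.4/1000 × 0.8710 = 0.10661
  34: 1 × 87.7/1000 × 0.8597 = 0.07540
  35: 1 × 67.4/1000 × 0.8491 = 0.05723
Sum = 2.23287
NRR = 0.48544 × 2.23287 = 1.08392
An NRR exceeding 1 indicates intrinsic growth under these rates.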